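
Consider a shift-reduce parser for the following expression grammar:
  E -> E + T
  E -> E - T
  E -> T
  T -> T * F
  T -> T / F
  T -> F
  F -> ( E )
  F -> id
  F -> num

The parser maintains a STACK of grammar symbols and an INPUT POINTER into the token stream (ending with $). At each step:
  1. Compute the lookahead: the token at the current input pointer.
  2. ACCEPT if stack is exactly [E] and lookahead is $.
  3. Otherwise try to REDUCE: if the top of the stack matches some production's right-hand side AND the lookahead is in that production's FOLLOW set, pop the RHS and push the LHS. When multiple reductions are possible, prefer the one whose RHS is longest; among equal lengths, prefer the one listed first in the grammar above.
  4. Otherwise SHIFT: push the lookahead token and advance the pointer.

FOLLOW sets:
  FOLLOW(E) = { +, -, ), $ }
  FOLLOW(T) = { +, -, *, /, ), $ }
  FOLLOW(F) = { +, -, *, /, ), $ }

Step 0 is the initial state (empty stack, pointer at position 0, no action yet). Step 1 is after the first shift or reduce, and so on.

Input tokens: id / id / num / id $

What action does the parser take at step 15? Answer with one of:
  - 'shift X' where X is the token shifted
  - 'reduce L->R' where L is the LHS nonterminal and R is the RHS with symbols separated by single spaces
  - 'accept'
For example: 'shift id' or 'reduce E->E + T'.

Answer: reduce T->T / F

Derivation:
Step 1: shift id. Stack=[id] ptr=1 lookahead=/ remaining=[/ id / num / id $]
Step 2: reduce F->id. Stack=[F] ptr=1 lookahead=/ remaining=[/ id / num / id $]
Step 3: reduce T->F. Stack=[T] ptr=1 lookahead=/ remaining=[/ id / num / id $]
Step 4: shift /. Stack=[T /] ptr=2 lookahead=id remaining=[id / num / id $]
Step 5: shift id. Stack=[T / id] ptr=3 lookahead=/ remaining=[/ num / id $]
Step 6: reduce F->id. Stack=[T / F] ptr=3 lookahead=/ remaining=[/ num / id $]
Step 7: reduce T->T / F. Stack=[T] ptr=3 lookahead=/ remaining=[/ num / id $]
Step 8: shift /. Stack=[T /] ptr=4 lookahead=num remaining=[num / id $]
Step 9: shift num. Stack=[T / num] ptr=5 lookahead=/ remaining=[/ id $]
Step 10: reduce F->num. Stack=[T / F] ptr=5 lookahead=/ remaining=[/ id $]
Step 11: reduce T->T / F. Stack=[T] ptr=5 lookahead=/ remaining=[/ id $]
Step 12: shift /. Stack=[T /] ptr=6 lookahead=id remaining=[id $]
Step 13: shift id. Stack=[T / id] ptr=7 lookahead=$ remaining=[$]
Step 14: reduce F->id. Stack=[T / F] ptr=7 lookahead=$ remaining=[$]
Step 15: reduce T->T / F. Stack=[T] ptr=7 lookahead=$ remaining=[$]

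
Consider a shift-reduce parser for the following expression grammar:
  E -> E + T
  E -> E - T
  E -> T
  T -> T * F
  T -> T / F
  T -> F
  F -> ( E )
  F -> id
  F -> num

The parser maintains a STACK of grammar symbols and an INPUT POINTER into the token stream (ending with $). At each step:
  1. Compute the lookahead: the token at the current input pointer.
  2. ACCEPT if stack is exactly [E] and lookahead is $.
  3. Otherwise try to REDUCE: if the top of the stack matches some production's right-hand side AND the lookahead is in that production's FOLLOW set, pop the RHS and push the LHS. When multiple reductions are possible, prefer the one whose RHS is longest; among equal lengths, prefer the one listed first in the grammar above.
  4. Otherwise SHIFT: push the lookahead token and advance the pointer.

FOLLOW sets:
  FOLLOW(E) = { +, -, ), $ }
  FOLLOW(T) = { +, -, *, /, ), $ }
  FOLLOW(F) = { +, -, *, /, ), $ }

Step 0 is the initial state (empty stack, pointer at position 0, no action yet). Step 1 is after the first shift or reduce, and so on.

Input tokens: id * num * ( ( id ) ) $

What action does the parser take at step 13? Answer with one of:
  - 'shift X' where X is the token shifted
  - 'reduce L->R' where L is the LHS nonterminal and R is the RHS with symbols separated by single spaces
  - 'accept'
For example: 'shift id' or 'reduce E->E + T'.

Step 1: shift id. Stack=[id] ptr=1 lookahead=* remaining=[* num * ( ( id ) ) $]
Step 2: reduce F->id. Stack=[F] ptr=1 lookahead=* remaining=[* num * ( ( id ) ) $]
Step 3: reduce T->F. Stack=[T] ptr=1 lookahead=* remaining=[* num * ( ( id ) ) $]
Step 4: shift *. Stack=[T *] ptr=2 lookahead=num remaining=[num * ( ( id ) ) $]
Step 5: shift num. Stack=[T * num] ptr=3 lookahead=* remaining=[* ( ( id ) ) $]
Step 6: reduce F->num. Stack=[T * F] ptr=3 lookahead=* remaining=[* ( ( id ) ) $]
Step 7: reduce T->T * F. Stack=[T] ptr=3 lookahead=* remaining=[* ( ( id ) ) $]
Step 8: shift *. Stack=[T *] ptr=4 lookahead=( remaining=[( ( id ) ) $]
Step 9: shift (. Stack=[T * (] ptr=5 lookahead=( remaining=[( id ) ) $]
Step 10: shift (. Stack=[T * ( (] ptr=6 lookahead=id remaining=[id ) ) $]
Step 11: shift id. Stack=[T * ( ( id] ptr=7 lookahead=) remaining=[) ) $]
Step 12: reduce F->id. Stack=[T * ( ( F] ptr=7 lookahead=) remaining=[) ) $]
Step 13: reduce T->F. Stack=[T * ( ( T] ptr=7 lookahead=) remaining=[) ) $]

Answer: reduce T->F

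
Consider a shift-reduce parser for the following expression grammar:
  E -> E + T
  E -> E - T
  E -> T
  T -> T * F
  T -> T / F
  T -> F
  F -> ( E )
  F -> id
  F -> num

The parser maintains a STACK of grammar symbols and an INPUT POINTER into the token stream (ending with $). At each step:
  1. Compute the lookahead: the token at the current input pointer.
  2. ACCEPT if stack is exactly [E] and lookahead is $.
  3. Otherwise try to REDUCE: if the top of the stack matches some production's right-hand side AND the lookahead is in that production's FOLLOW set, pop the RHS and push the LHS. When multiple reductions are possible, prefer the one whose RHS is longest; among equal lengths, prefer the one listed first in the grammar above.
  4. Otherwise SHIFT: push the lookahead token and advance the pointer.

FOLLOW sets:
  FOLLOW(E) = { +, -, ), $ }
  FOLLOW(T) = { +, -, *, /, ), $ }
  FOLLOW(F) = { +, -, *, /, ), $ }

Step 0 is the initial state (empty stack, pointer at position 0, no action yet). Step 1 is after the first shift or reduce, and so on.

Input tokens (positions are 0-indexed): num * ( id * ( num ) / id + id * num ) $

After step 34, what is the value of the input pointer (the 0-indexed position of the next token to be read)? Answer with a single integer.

Step 1: shift num. Stack=[num] ptr=1 lookahead=* remaining=[* ( id * ( num ) / id + id * num ) $]
Step 2: reduce F->num. Stack=[F] ptr=1 lookahead=* remaining=[* ( id * ( num ) / id + id * num ) $]
Step 3: reduce T->F. Stack=[T] ptr=1 lookahead=* remaining=[* ( id * ( num ) / id + id * num ) $]
Step 4: shift *. Stack=[T *] ptr=2 lookahead=( remaining=[( id * ( num ) / id + id * num ) $]
Step 5: shift (. Stack=[T * (] ptr=3 lookahead=id remaining=[id * ( num ) / id + id * num ) $]
Step 6: shift id. Stack=[T * ( id] ptr=4 lookahead=* remaining=[* ( num ) / id + id * num ) $]
Step 7: reduce F->id. Stack=[T * ( F] ptr=4 lookahead=* remaining=[* ( num ) / id + id * num ) $]
Step 8: reduce T->F. Stack=[T * ( T] ptr=4 lookahead=* remaining=[* ( num ) / id + id * num ) $]
Step 9: shift *. Stack=[T * ( T *] ptr=5 lookahead=( remaining=[( num ) / id + id * num ) $]
Step 10: shift (. Stack=[T * ( T * (] ptr=6 lookahead=num remaining=[num ) / id + id * num ) $]
Step 11: shift num. Stack=[T * ( T * ( num] ptr=7 lookahead=) remaining=[) / id + id * num ) $]
Step 12: reduce F->num. Stack=[T * ( T * ( F] ptr=7 lookahead=) remaining=[) / id + id * num ) $]
Step 13: reduce T->F. Stack=[T * ( T * ( T] ptr=7 lookahead=) remaining=[) / id + id * num ) $]
Step 14: reduce E->T. Stack=[T * ( T * ( E] ptr=7 lookahead=) remaining=[) / id + id * num ) $]
Step 15: shift ). Stack=[T * ( T * ( E )] ptr=8 lookahead=/ remaining=[/ id + id * num ) $]
Step 16: reduce F->( E ). Stack=[T * ( T * F] ptr=8 lookahead=/ remaining=[/ id + id * num ) $]
Step 17: reduce T->T * F. Stack=[T * ( T] ptr=8 lookahead=/ remaining=[/ id + id * num ) $]
Step 18: shift /. Stack=[T * ( T /] ptr=9 lookahead=id remaining=[id + id * num ) $]
Step 19: shift id. Stack=[T * ( T / id] ptr=10 lookahead=+ remaining=[+ id * num ) $]
Step 20: reduce F->id. Stack=[T * ( T / F] ptr=10 lookahead=+ remaining=[+ id * num ) $]
Step 21: reduce T->T / F. Stack=[T * ( T] ptr=10 lookahead=+ remaining=[+ id * num ) $]
Step 22: reduce E->T. Stack=[T * ( E] ptr=10 lookahead=+ remaining=[+ id * num ) $]
Step 23: shift +. Stack=[T * ( E +] ptr=11 lookahead=id remaining=[id * num ) $]
Step 24: shift id. Stack=[T * ( E + id] ptr=12 lookahead=* remaining=[* num ) $]
Step 25: reduce F->id. Stack=[T * ( E + F] ptr=12 lookahead=* remaining=[* num ) $]
Step 26: reduce T->F. Stack=[T * ( E + T] ptr=12 lookahead=* remaining=[* num ) $]
Step 27: shift *. Stack=[T * ( E + T *] ptr=13 lookahead=num remaining=[num ) $]
Step 28: shift num. Stack=[T * ( E + T * num] ptr=14 lookahead=) remaining=[) $]
Step 29: reduce F->num. Stack=[T * ( E + T * F] ptr=14 lookahead=) remaining=[) $]
Step 30: reduce T->T * F. Stack=[T * ( E + T] ptr=14 lookahead=) remaining=[) $]
Step 31: reduce E->E + T. Stack=[T * ( E] ptr=14 lookahead=) remaining=[) $]
Step 32: shift ). Stack=[T * ( E )] ptr=15 lookahead=$ remaining=[$]
Step 33: reduce F->( E ). Stack=[T * F] ptr=15 lookahead=$ remaining=[$]
Step 34: reduce T->T * F. Stack=[T] ptr=15 lookahead=$ remaining=[$]

Answer: 15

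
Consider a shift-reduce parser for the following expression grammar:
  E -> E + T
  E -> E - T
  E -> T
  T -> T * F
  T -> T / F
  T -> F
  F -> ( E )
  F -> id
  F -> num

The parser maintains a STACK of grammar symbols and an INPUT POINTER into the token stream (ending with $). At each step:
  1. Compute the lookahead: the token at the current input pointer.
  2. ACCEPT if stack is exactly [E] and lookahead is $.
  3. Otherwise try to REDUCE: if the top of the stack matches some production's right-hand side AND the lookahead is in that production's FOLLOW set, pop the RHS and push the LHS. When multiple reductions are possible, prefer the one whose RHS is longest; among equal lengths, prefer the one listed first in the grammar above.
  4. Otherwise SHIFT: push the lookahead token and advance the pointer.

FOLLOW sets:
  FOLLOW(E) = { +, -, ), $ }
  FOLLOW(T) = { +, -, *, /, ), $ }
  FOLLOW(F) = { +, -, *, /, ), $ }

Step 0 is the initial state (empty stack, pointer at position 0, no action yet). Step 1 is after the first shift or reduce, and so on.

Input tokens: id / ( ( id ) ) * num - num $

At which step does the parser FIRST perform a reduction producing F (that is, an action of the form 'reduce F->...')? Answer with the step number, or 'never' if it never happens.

Step 1: shift id. Stack=[id] ptr=1 lookahead=/ remaining=[/ ( ( id ) ) * num - num $]
Step 2: reduce F->id. Stack=[F] ptr=1 lookahead=/ remaining=[/ ( ( id ) ) * num - num $]

Answer: 2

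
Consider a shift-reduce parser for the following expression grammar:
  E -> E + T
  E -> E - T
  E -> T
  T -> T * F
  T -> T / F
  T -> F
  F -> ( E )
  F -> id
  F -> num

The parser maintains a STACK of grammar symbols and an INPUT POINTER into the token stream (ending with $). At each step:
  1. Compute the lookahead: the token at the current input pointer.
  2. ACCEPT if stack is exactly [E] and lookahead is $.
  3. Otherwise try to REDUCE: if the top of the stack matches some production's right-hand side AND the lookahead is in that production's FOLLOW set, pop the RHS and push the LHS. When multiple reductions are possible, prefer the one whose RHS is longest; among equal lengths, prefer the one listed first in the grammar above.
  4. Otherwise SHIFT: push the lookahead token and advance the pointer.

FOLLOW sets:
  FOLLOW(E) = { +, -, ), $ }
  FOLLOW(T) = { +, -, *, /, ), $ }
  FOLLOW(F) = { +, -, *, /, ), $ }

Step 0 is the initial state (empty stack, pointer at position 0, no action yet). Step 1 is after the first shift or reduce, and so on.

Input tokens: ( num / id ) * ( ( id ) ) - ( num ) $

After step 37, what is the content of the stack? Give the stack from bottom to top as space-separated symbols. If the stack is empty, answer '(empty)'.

Answer: E

Derivation:
Step 1: shift (. Stack=[(] ptr=1 lookahead=num remaining=[num / id ) * ( ( id ) ) - ( num ) $]
Step 2: shift num. Stack=[( num] ptr=2 lookahead=/ remaining=[/ id ) * ( ( id ) ) - ( num ) $]
Step 3: reduce F->num. Stack=[( F] ptr=2 lookahead=/ remaining=[/ id ) * ( ( id ) ) - ( num ) $]
Step 4: reduce T->F. Stack=[( T] ptr=2 lookahead=/ remaining=[/ id ) * ( ( id ) ) - ( num ) $]
Step 5: shift /. Stack=[( T /] ptr=3 lookahead=id remaining=[id ) * ( ( id ) ) - ( num ) $]
Step 6: shift id. Stack=[( T / id] ptr=4 lookahead=) remaining=[) * ( ( id ) ) - ( num ) $]
Step 7: reduce F->id. Stack=[( T / F] ptr=4 lookahead=) remaining=[) * ( ( id ) ) - ( num ) $]
Step 8: reduce T->T / F. Stack=[( T] ptr=4 lookahead=) remaining=[) * ( ( id ) ) - ( num ) $]
Step 9: reduce E->T. Stack=[( E] ptr=4 lookahead=) remaining=[) * ( ( id ) ) - ( num ) $]
Step 10: shift ). Stack=[( E )] ptr=5 lookahead=* remaining=[* ( ( id ) ) - ( num ) $]
Step 11: reduce F->( E ). Stack=[F] ptr=5 lookahead=* remaining=[* ( ( id ) ) - ( num ) $]
Step 12: reduce T->F. Stack=[T] ptr=5 lookahead=* remaining=[* ( ( id ) ) - ( num ) $]
Step 13: shift *. Stack=[T *] ptr=6 lookahead=( remaining=[( ( id ) ) - ( num ) $]
Step 14: shift (. Stack=[T * (] ptr=7 lookahead=( remaining=[( id ) ) - ( num ) $]
Step 15: shift (. Stack=[T * ( (] ptr=8 lookahead=id remaining=[id ) ) - ( num ) $]
Step 16: shift id. Stack=[T * ( ( id] ptr=9 lookahead=) remaining=[) ) - ( num ) $]
Step 17: reduce F->id. Stack=[T * ( ( F] ptr=9 lookahead=) remaining=[) ) - ( num ) $]
Step 18: reduce T->F. Stack=[T * ( ( T] ptr=9 lookahead=) remaining=[) ) - ( num ) $]
Step 19: reduce E->T. Stack=[T * ( ( E] ptr=9 lookahead=) remaining=[) ) - ( num ) $]
Step 20: shift ). Stack=[T * ( ( E )] ptr=10 lookahead=) remaining=[) - ( num ) $]
Step 21: reduce F->( E ). Stack=[T * ( F] ptr=10 lookahead=) remaining=[) - ( num ) $]
Step 22: reduce T->F. Stack=[T * ( T] ptr=10 lookahead=) remaining=[) - ( num ) $]
Step 23: reduce E->T. Stack=[T * ( E] ptr=10 lookahead=) remaining=[) - ( num ) $]
Step 24: shift ). Stack=[T * ( E )] ptr=11 lookahead=- remaining=[- ( num ) $]
Step 25: reduce F->( E ). Stack=[T * F] ptr=11 lookahead=- remaining=[- ( num ) $]
Step 26: reduce T->T * F. Stack=[T] ptr=11 lookahead=- remaining=[- ( num ) $]
Step 27: reduce E->T. Stack=[E] ptr=11 lookahead=- remaining=[- ( num ) $]
Step 28: shift -. Stack=[E -] ptr=12 lookahead=( remaining=[( num ) $]
Step 29: shift (. Stack=[E - (] ptr=13 lookahead=num remaining=[num ) $]
Step 30: shift num. Stack=[E - ( num] ptr=14 lookahead=) remaining=[) $]
Step 31: reduce F->num. Stack=[E - ( F] ptr=14 lookahead=) remaining=[) $]
Step 32: reduce T->F. Stack=[E - ( T] ptr=14 lookahead=) remaining=[) $]
Step 33: reduce E->T. Stack=[E - ( E] ptr=14 lookahead=) remaining=[) $]
Step 34: shift ). Stack=[E - ( E )] ptr=15 lookahead=$ remaining=[$]
Step 35: reduce F->( E ). Stack=[E - F] ptr=15 lookahead=$ remaining=[$]
Step 36: reduce T->F. Stack=[E - T] ptr=15 lookahead=$ remaining=[$]
Step 37: reduce E->E - T. Stack=[E] ptr=15 lookahead=$ remaining=[$]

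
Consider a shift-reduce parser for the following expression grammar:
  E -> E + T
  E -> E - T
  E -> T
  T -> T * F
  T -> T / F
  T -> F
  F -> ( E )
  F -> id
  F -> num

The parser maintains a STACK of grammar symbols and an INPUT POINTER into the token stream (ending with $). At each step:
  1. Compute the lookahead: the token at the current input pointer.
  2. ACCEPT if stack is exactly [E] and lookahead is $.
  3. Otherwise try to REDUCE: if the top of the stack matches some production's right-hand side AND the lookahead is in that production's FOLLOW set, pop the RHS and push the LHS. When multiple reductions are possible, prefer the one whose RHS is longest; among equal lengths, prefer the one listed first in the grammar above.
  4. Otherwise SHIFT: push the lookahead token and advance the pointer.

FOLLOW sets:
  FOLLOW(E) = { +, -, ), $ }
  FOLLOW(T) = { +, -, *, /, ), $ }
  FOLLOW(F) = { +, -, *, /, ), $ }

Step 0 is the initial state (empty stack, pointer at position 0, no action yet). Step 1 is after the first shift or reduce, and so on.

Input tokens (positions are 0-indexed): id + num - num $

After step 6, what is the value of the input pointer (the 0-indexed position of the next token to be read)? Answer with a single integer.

Answer: 3

Derivation:
Step 1: shift id. Stack=[id] ptr=1 lookahead=+ remaining=[+ num - num $]
Step 2: reduce F->id. Stack=[F] ptr=1 lookahead=+ remaining=[+ num - num $]
Step 3: reduce T->F. Stack=[T] ptr=1 lookahead=+ remaining=[+ num - num $]
Step 4: reduce E->T. Stack=[E] ptr=1 lookahead=+ remaining=[+ num - num $]
Step 5: shift +. Stack=[E +] ptr=2 lookahead=num remaining=[num - num $]
Step 6: shift num. Stack=[E + num] ptr=3 lookahead=- remaining=[- num $]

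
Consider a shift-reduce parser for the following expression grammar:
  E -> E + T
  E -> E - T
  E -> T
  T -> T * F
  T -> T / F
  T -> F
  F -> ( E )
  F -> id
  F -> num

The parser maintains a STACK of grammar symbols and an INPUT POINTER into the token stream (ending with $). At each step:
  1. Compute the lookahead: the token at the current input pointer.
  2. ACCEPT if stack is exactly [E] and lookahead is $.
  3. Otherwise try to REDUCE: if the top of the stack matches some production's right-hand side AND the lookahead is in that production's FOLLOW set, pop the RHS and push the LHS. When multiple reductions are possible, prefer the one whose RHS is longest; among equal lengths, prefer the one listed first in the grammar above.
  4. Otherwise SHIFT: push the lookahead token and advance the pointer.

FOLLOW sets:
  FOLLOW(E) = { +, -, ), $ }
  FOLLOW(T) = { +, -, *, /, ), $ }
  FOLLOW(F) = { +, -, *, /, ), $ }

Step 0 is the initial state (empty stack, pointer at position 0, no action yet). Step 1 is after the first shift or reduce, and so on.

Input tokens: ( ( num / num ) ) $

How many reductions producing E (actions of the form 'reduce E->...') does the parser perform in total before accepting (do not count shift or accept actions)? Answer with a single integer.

Step 1: shift (. Stack=[(] ptr=1 lookahead=( remaining=[( num / num ) ) $]
Step 2: shift (. Stack=[( (] ptr=2 lookahead=num remaining=[num / num ) ) $]
Step 3: shift num. Stack=[( ( num] ptr=3 lookahead=/ remaining=[/ num ) ) $]
Step 4: reduce F->num. Stack=[( ( F] ptr=3 lookahead=/ remaining=[/ num ) ) $]
Step 5: reduce T->F. Stack=[( ( T] ptr=3 lookahead=/ remaining=[/ num ) ) $]
Step 6: shift /. Stack=[( ( T /] ptr=4 lookahead=num remaining=[num ) ) $]
Step 7: shift num. Stack=[( ( T / num] ptr=5 lookahead=) remaining=[) ) $]
Step 8: reduce F->num. Stack=[( ( T / F] ptr=5 lookahead=) remaining=[) ) $]
Step 9: reduce T->T / F. Stack=[( ( T] ptr=5 lookahead=) remaining=[) ) $]
Step 10: reduce E->T. Stack=[( ( E] ptr=5 lookahead=) remaining=[) ) $]
Step 11: shift ). Stack=[( ( E )] ptr=6 lookahead=) remaining=[) $]
Step 12: reduce F->( E ). Stack=[( F] ptr=6 lookahead=) remaining=[) $]
Step 13: reduce T->F. Stack=[( T] ptr=6 lookahead=) remaining=[) $]
Step 14: reduce E->T. Stack=[( E] ptr=6 lookahead=) remaining=[) $]
Step 15: shift ). Stack=[( E )] ptr=7 lookahead=$ remaining=[$]
Step 16: reduce F->( E ). Stack=[F] ptr=7 lookahead=$ remaining=[$]
Step 17: reduce T->F. Stack=[T] ptr=7 lookahead=$ remaining=[$]
Step 18: reduce E->T. Stack=[E] ptr=7 lookahead=$ remaining=[$]
Step 19: accept. Stack=[E] ptr=7 lookahead=$ remaining=[$]

Answer: 3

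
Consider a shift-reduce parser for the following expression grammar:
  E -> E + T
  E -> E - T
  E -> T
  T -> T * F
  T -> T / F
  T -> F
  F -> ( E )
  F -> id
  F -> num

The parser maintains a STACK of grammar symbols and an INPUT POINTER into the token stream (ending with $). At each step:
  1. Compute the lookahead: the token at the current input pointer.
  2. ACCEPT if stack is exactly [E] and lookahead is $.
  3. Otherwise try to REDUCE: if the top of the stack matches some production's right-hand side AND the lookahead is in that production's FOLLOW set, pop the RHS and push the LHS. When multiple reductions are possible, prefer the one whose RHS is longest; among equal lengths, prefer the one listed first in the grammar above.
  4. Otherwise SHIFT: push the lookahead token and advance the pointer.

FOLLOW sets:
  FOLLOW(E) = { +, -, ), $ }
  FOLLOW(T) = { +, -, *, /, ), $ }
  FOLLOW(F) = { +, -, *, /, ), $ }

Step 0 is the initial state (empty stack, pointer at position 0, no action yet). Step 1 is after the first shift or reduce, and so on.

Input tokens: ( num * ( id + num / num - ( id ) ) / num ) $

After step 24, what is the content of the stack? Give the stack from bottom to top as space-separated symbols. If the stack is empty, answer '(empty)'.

Step 1: shift (. Stack=[(] ptr=1 lookahead=num remaining=[num * ( id + num / num - ( id ) ) / num ) $]
Step 2: shift num. Stack=[( num] ptr=2 lookahead=* remaining=[* ( id + num / num - ( id ) ) / num ) $]
Step 3: reduce F->num. Stack=[( F] ptr=2 lookahead=* remaining=[* ( id + num / num - ( id ) ) / num ) $]
Step 4: reduce T->F. Stack=[( T] ptr=2 lookahead=* remaining=[* ( id + num / num - ( id ) ) / num ) $]
Step 5: shift *. Stack=[( T *] ptr=3 lookahead=( remaining=[( id + num / num - ( id ) ) / num ) $]
Step 6: shift (. Stack=[( T * (] ptr=4 lookahead=id remaining=[id + num / num - ( id ) ) / num ) $]
Step 7: shift id. Stack=[( T * ( id] ptr=5 lookahead=+ remaining=[+ num / num - ( id ) ) / num ) $]
Step 8: reduce F->id. Stack=[( T * ( F] ptr=5 lookahead=+ remaining=[+ num / num - ( id ) ) / num ) $]
Step 9: reduce T->F. Stack=[( T * ( T] ptr=5 lookahead=+ remaining=[+ num / num - ( id ) ) / num ) $]
Step 10: reduce E->T. Stack=[( T * ( E] ptr=5 lookahead=+ remaining=[+ num / num - ( id ) ) / num ) $]
Step 11: shift +. Stack=[( T * ( E +] ptr=6 lookahead=num remaining=[num / num - ( id ) ) / num ) $]
Step 12: shift num. Stack=[( T * ( E + num] ptr=7 lookahead=/ remaining=[/ num - ( id ) ) / num ) $]
Step 13: reduce F->num. Stack=[( T * ( E + F] ptr=7 lookahead=/ remaining=[/ num - ( id ) ) / num ) $]
Step 14: reduce T->F. Stack=[( T * ( E + T] ptr=7 lookahead=/ remaining=[/ num - ( id ) ) / num ) $]
Step 15: shift /. Stack=[( T * ( E + T /] ptr=8 lookahead=num remaining=[num - ( id ) ) / num ) $]
Step 16: shift num. Stack=[( T * ( E + T / num] ptr=9 lookahead=- remaining=[- ( id ) ) / num ) $]
Step 17: reduce F->num. Stack=[( T * ( E + T / F] ptr=9 lookahead=- remaining=[- ( id ) ) / num ) $]
Step 18: reduce T->T / F. Stack=[( T * ( E + T] ptr=9 lookahead=- remaining=[- ( id ) ) / num ) $]
Step 19: reduce E->E + T. Stack=[( T * ( E] ptr=9 lookahead=- remaining=[- ( id ) ) / num ) $]
Step 20: shift -. Stack=[( T * ( E -] ptr=10 lookahead=( remaining=[( id ) ) / num ) $]
Step 21: shift (. Stack=[( T * ( E - (] ptr=11 lookahead=id remaining=[id ) ) / num ) $]
Step 22: shift id. Stack=[( T * ( E - ( id] ptr=12 lookahead=) remaining=[) ) / num ) $]
Step 23: reduce F->id. Stack=[( T * ( E - ( F] ptr=12 lookahead=) remaining=[) ) / num ) $]
Step 24: reduce T->F. Stack=[( T * ( E - ( T] ptr=12 lookahead=) remaining=[) ) / num ) $]

Answer: ( T * ( E - ( T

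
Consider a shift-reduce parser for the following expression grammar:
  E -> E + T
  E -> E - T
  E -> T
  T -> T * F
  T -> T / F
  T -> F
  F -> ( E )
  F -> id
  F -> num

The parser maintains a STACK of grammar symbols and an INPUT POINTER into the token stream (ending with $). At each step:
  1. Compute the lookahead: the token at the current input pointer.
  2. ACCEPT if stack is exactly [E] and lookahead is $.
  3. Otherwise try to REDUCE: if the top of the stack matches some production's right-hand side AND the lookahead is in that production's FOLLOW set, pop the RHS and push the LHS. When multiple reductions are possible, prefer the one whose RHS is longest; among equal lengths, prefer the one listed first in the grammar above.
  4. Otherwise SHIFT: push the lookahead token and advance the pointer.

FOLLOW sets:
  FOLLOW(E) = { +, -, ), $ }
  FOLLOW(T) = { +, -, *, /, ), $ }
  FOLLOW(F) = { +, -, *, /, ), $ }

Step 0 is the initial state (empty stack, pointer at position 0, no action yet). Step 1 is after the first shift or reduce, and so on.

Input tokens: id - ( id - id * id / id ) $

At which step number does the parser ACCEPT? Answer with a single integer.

Step 1: shift id. Stack=[id] ptr=1 lookahead=- remaining=[- ( id - id * id / id ) $]
Step 2: reduce F->id. Stack=[F] ptr=1 lookahead=- remaining=[- ( id - id * id / id ) $]
Step 3: reduce T->F. Stack=[T] ptr=1 lookahead=- remaining=[- ( id - id * id / id ) $]
Step 4: reduce E->T. Stack=[E] ptr=1 lookahead=- remaining=[- ( id - id * id / id ) $]
Step 5: shift -. Stack=[E -] ptr=2 lookahead=( remaining=[( id - id * id / id ) $]
Step 6: shift (. Stack=[E - (] ptr=3 lookahead=id remaining=[id - id * id / id ) $]
Step 7: shift id. Stack=[E - ( id] ptr=4 lookahead=- remaining=[- id * id / id ) $]
Step 8: reduce F->id. Stack=[E - ( F] ptr=4 lookahead=- remaining=[- id * id / id ) $]
Step 9: reduce T->F. Stack=[E - ( T] ptr=4 lookahead=- remaining=[- id * id / id ) $]
Step 10: reduce E->T. Stack=[E - ( E] ptr=4 lookahead=- remaining=[- id * id / id ) $]
Step 11: shift -. Stack=[E - ( E -] ptr=5 lookahead=id remaining=[id * id / id ) $]
Step 12: shift id. Stack=[E - ( E - id] ptr=6 lookahead=* remaining=[* id / id ) $]
Step 13: reduce F->id. Stack=[E - ( E - F] ptr=6 lookahead=* remaining=[* id / id ) $]
Step 14: reduce T->F. Stack=[E - ( E - T] ptr=6 lookahead=* remaining=[* id / id ) $]
Step 15: shift *. Stack=[E - ( E - T *] ptr=7 lookahead=id remaining=[id / id ) $]
Step 16: shift id. Stack=[E - ( E - T * id] ptr=8 lookahead=/ remaining=[/ id ) $]
Step 17: reduce F->id. Stack=[E - ( E - T * F] ptr=8 lookahead=/ remaining=[/ id ) $]
Step 18: reduce T->T * F. Stack=[E - ( E - T] ptr=8 lookahead=/ remaining=[/ id ) $]
Step 19: shift /. Stack=[E - ( E - T /] ptr=9 lookahead=id remaining=[id ) $]
Step 20: shift id. Stack=[E - ( E - T / id] ptr=10 lookahead=) remaining=[) $]
Step 21: reduce F->id. Stack=[E - ( E - T / F] ptr=10 lookahead=) remaining=[) $]
Step 22: reduce T->T / F. Stack=[E - ( E - T] ptr=10 lookahead=) remaining=[) $]
Step 23: reduce E->E - T. Stack=[E - ( E] ptr=10 lookahead=) remaining=[) $]
Step 24: shift ). Stack=[E - ( E )] ptr=11 lookahead=$ remaining=[$]
Step 25: reduce F->( E ). Stack=[E - F] ptr=11 lookahead=$ remaining=[$]
Step 26: reduce T->F. Stack=[E - T] ptr=11 lookahead=$ remaining=[$]
Step 27: reduce E->E - T. Stack=[E] ptr=11 lookahead=$ remaining=[$]
Step 28: accept. Stack=[E] ptr=11 lookahead=$ remaining=[$]

Answer: 28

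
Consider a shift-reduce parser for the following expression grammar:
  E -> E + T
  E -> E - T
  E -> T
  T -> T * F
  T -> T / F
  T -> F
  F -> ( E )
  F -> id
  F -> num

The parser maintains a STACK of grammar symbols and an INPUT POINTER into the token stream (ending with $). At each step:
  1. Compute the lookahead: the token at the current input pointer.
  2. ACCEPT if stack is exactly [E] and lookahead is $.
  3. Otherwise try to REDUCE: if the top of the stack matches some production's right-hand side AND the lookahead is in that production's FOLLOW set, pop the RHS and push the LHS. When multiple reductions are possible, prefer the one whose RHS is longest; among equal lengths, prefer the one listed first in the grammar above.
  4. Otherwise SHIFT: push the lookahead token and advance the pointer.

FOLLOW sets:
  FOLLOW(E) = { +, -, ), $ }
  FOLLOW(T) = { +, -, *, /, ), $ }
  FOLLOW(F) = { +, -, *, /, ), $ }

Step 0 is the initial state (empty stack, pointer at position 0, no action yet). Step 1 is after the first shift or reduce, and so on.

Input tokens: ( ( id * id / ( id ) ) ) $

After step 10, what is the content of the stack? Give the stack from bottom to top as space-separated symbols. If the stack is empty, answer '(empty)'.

Step 1: shift (. Stack=[(] ptr=1 lookahead=( remaining=[( id * id / ( id ) ) ) $]
Step 2: shift (. Stack=[( (] ptr=2 lookahead=id remaining=[id * id / ( id ) ) ) $]
Step 3: shift id. Stack=[( ( id] ptr=3 lookahead=* remaining=[* id / ( id ) ) ) $]
Step 4: reduce F->id. Stack=[( ( F] ptr=3 lookahead=* remaining=[* id / ( id ) ) ) $]
Step 5: reduce T->F. Stack=[( ( T] ptr=3 lookahead=* remaining=[* id / ( id ) ) ) $]
Step 6: shift *. Stack=[( ( T *] ptr=4 lookahead=id remaining=[id / ( id ) ) ) $]
Step 7: shift id. Stack=[( ( T * id] ptr=5 lookahead=/ remaining=[/ ( id ) ) ) $]
Step 8: reduce F->id. Stack=[( ( T * F] ptr=5 lookahead=/ remaining=[/ ( id ) ) ) $]
Step 9: reduce T->T * F. Stack=[( ( T] ptr=5 lookahead=/ remaining=[/ ( id ) ) ) $]
Step 10: shift /. Stack=[( ( T /] ptr=6 lookahead=( remaining=[( id ) ) ) $]

Answer: ( ( T /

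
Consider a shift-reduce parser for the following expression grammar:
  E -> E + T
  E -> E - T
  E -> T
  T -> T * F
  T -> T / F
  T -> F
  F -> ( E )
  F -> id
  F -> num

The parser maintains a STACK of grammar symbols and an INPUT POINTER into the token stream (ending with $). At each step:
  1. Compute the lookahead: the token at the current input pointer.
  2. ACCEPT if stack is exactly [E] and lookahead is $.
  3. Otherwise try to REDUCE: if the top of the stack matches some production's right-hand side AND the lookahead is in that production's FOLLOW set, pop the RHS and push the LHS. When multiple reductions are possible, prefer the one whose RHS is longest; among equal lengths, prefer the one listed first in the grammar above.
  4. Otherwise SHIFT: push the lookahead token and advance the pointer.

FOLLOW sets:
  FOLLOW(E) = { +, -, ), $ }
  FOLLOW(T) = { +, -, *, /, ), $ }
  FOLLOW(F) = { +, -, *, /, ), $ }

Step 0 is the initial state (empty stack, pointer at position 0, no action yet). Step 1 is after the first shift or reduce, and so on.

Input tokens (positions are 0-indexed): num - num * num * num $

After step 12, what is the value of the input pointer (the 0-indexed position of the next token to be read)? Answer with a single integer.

Step 1: shift num. Stack=[num] ptr=1 lookahead=- remaining=[- num * num * num $]
Step 2: reduce F->num. Stack=[F] ptr=1 lookahead=- remaining=[- num * num * num $]
Step 3: reduce T->F. Stack=[T] ptr=1 lookahead=- remaining=[- num * num * num $]
Step 4: reduce E->T. Stack=[E] ptr=1 lookahead=- remaining=[- num * num * num $]
Step 5: shift -. Stack=[E -] ptr=2 lookahead=num remaining=[num * num * num $]
Step 6: shift num. Stack=[E - num] ptr=3 lookahead=* remaining=[* num * num $]
Step 7: reduce F->num. Stack=[E - F] ptr=3 lookahead=* remaining=[* num * num $]
Step 8: reduce T->F. Stack=[E - T] ptr=3 lookahead=* remaining=[* num * num $]
Step 9: shift *. Stack=[E - T *] ptr=4 lookahead=num remaining=[num * num $]
Step 10: shift num. Stack=[E - T * num] ptr=5 lookahead=* remaining=[* num $]
Step 11: reduce F->num. Stack=[E - T * F] ptr=5 lookahead=* remaining=[* num $]
Step 12: reduce T->T * F. Stack=[E - T] ptr=5 lookahead=* remaining=[* num $]

Answer: 5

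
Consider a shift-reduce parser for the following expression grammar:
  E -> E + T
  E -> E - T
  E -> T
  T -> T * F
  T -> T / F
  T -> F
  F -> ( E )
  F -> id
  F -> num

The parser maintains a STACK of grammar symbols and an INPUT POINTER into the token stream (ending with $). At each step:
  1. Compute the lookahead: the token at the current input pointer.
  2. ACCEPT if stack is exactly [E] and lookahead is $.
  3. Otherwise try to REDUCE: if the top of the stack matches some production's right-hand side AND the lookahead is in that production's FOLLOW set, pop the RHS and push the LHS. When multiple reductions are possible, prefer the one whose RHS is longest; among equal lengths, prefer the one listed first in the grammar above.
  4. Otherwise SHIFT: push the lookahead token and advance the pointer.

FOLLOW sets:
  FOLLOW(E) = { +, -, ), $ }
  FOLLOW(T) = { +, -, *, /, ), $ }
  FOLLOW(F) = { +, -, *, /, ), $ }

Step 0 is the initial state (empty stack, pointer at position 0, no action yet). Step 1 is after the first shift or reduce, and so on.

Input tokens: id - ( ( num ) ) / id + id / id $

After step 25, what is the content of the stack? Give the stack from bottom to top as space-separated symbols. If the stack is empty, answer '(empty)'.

Step 1: shift id. Stack=[id] ptr=1 lookahead=- remaining=[- ( ( num ) ) / id + id / id $]
Step 2: reduce F->id. Stack=[F] ptr=1 lookahead=- remaining=[- ( ( num ) ) / id + id / id $]
Step 3: reduce T->F. Stack=[T] ptr=1 lookahead=- remaining=[- ( ( num ) ) / id + id / id $]
Step 4: reduce E->T. Stack=[E] ptr=1 lookahead=- remaining=[- ( ( num ) ) / id + id / id $]
Step 5: shift -. Stack=[E -] ptr=2 lookahead=( remaining=[( ( num ) ) / id + id / id $]
Step 6: shift (. Stack=[E - (] ptr=3 lookahead=( remaining=[( num ) ) / id + id / id $]
Step 7: shift (. Stack=[E - ( (] ptr=4 lookahead=num remaining=[num ) ) / id + id / id $]
Step 8: shift num. Stack=[E - ( ( num] ptr=5 lookahead=) remaining=[) ) / id + id / id $]
Step 9: reduce F->num. Stack=[E - ( ( F] ptr=5 lookahead=) remaining=[) ) / id + id / id $]
Step 10: reduce T->F. Stack=[E - ( ( T] ptr=5 lookahead=) remaining=[) ) / id + id / id $]
Step 11: reduce E->T. Stack=[E - ( ( E] ptr=5 lookahead=) remaining=[) ) / id + id / id $]
Step 12: shift ). Stack=[E - ( ( E )] ptr=6 lookahead=) remaining=[) / id + id / id $]
Step 13: reduce F->( E ). Stack=[E - ( F] ptr=6 lookahead=) remaining=[) / id + id / id $]
Step 14: reduce T->F. Stack=[E - ( T] ptr=6 lookahead=) remaining=[) / id + id / id $]
Step 15: reduce E->T. Stack=[E - ( E] ptr=6 lookahead=) remaining=[) / id + id / id $]
Step 16: shift ). Stack=[E - ( E )] ptr=7 lookahead=/ remaining=[/ id + id / id $]
Step 17: reduce F->( E ). Stack=[E - F] ptr=7 lookahead=/ remaining=[/ id + id / id $]
Step 18: reduce T->F. Stack=[E - T] ptr=7 lookahead=/ remaining=[/ id + id / id $]
Step 19: shift /. Stack=[E - T /] ptr=8 lookahead=id remaining=[id + id / id $]
Step 20: shift id. Stack=[E - T / id] ptr=9 lookahead=+ remaining=[+ id / id $]
Step 21: reduce F->id. Stack=[E - T / F] ptr=9 lookahead=+ remaining=[+ id / id $]
Step 22: reduce T->T / F. Stack=[E - T] ptr=9 lookahead=+ remaining=[+ id / id $]
Step 23: reduce E->E - T. Stack=[E] ptr=9 lookahead=+ remaining=[+ id / id $]
Step 24: shift +. Stack=[E +] ptr=10 lookahead=id remaining=[id / id $]
Step 25: shift id. Stack=[E + id] ptr=11 lookahead=/ remaining=[/ id $]

Answer: E + id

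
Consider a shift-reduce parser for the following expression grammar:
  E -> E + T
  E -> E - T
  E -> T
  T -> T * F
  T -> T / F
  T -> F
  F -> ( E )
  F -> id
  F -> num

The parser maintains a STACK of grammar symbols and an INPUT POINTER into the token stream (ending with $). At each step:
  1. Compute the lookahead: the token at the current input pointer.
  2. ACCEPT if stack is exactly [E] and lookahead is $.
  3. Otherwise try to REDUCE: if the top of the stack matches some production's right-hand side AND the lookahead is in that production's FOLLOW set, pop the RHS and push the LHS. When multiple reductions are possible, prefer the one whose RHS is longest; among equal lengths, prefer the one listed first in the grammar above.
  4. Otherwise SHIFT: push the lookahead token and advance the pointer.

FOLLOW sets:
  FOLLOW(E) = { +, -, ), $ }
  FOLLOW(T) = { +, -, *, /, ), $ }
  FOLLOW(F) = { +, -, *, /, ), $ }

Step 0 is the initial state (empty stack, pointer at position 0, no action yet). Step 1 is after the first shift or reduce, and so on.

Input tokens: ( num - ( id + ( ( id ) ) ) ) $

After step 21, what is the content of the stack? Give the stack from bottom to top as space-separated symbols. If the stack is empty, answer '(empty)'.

Answer: ( E - ( E + ( T

Derivation:
Step 1: shift (. Stack=[(] ptr=1 lookahead=num remaining=[num - ( id + ( ( id ) ) ) ) $]
Step 2: shift num. Stack=[( num] ptr=2 lookahead=- remaining=[- ( id + ( ( id ) ) ) ) $]
Step 3: reduce F->num. Stack=[( F] ptr=2 lookahead=- remaining=[- ( id + ( ( id ) ) ) ) $]
Step 4: reduce T->F. Stack=[( T] ptr=2 lookahead=- remaining=[- ( id + ( ( id ) ) ) ) $]
Step 5: reduce E->T. Stack=[( E] ptr=2 lookahead=- remaining=[- ( id + ( ( id ) ) ) ) $]
Step 6: shift -. Stack=[( E -] ptr=3 lookahead=( remaining=[( id + ( ( id ) ) ) ) $]
Step 7: shift (. Stack=[( E - (] ptr=4 lookahead=id remaining=[id + ( ( id ) ) ) ) $]
Step 8: shift id. Stack=[( E - ( id] ptr=5 lookahead=+ remaining=[+ ( ( id ) ) ) ) $]
Step 9: reduce F->id. Stack=[( E - ( F] ptr=5 lookahead=+ remaining=[+ ( ( id ) ) ) ) $]
Step 10: reduce T->F. Stack=[( E - ( T] ptr=5 lookahead=+ remaining=[+ ( ( id ) ) ) ) $]
Step 11: reduce E->T. Stack=[( E - ( E] ptr=5 lookahead=+ remaining=[+ ( ( id ) ) ) ) $]
Step 12: shift +. Stack=[( E - ( E +] ptr=6 lookahead=( remaining=[( ( id ) ) ) ) $]
Step 13: shift (. Stack=[( E - ( E + (] ptr=7 lookahead=( remaining=[( id ) ) ) ) $]
Step 14: shift (. Stack=[( E - ( E + ( (] ptr=8 lookahead=id remaining=[id ) ) ) ) $]
Step 15: shift id. Stack=[( E - ( E + ( ( id] ptr=9 lookahead=) remaining=[) ) ) ) $]
Step 16: reduce F->id. Stack=[( E - ( E + ( ( F] ptr=9 lookahead=) remaining=[) ) ) ) $]
Step 17: reduce T->F. Stack=[( E - ( E + ( ( T] ptr=9 lookahead=) remaining=[) ) ) ) $]
Step 18: reduce E->T. Stack=[( E - ( E + ( ( E] ptr=9 lookahead=) remaining=[) ) ) ) $]
Step 19: shift ). Stack=[( E - ( E + ( ( E )] ptr=10 lookahead=) remaining=[) ) ) $]
Step 20: reduce F->( E ). Stack=[( E - ( E + ( F] ptr=10 lookahead=) remaining=[) ) ) $]
Step 21: reduce T->F. Stack=[( E - ( E + ( T] ptr=10 lookahead=) remaining=[) ) ) $]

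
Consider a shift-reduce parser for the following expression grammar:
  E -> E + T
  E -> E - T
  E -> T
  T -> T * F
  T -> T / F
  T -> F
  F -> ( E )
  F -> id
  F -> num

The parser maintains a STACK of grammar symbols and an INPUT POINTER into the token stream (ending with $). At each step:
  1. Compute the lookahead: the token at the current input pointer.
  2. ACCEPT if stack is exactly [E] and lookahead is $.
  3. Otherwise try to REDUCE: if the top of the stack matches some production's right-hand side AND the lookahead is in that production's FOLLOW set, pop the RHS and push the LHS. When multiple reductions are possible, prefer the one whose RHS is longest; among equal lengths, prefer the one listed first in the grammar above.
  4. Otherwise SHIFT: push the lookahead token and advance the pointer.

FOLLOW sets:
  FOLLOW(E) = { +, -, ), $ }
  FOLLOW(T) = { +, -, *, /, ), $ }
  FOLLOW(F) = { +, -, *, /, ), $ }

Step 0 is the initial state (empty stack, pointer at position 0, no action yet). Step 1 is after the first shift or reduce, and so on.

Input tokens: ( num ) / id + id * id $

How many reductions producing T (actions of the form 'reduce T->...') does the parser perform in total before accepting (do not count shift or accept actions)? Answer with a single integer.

Answer: 5

Derivation:
Step 1: shift (. Stack=[(] ptr=1 lookahead=num remaining=[num ) / id + id * id $]
Step 2: shift num. Stack=[( num] ptr=2 lookahead=) remaining=[) / id + id * id $]
Step 3: reduce F->num. Stack=[( F] ptr=2 lookahead=) remaining=[) / id + id * id $]
Step 4: reduce T->F. Stack=[( T] ptr=2 lookahead=) remaining=[) / id + id * id $]
Step 5: reduce E->T. Stack=[( E] ptr=2 lookahead=) remaining=[) / id + id * id $]
Step 6: shift ). Stack=[( E )] ptr=3 lookahead=/ remaining=[/ id + id * id $]
Step 7: reduce F->( E ). Stack=[F] ptr=3 lookahead=/ remaining=[/ id + id * id $]
Step 8: reduce T->F. Stack=[T] ptr=3 lookahead=/ remaining=[/ id + id * id $]
Step 9: shift /. Stack=[T /] ptr=4 lookahead=id remaining=[id + id * id $]
Step 10: shift id. Stack=[T / id] ptr=5 lookahead=+ remaining=[+ id * id $]
Step 11: reduce F->id. Stack=[T / F] ptr=5 lookahead=+ remaining=[+ id * id $]
Step 12: reduce T->T / F. Stack=[T] ptr=5 lookahead=+ remaining=[+ id * id $]
Step 13: reduce E->T. Stack=[E] ptr=5 lookahead=+ remaining=[+ id * id $]
Step 14: shift +. Stack=[E +] ptr=6 lookahead=id remaining=[id * id $]
Step 15: shift id. Stack=[E + id] ptr=7 lookahead=* remaining=[* id $]
Step 16: reduce F->id. Stack=[E + F] ptr=7 lookahead=* remaining=[* id $]
Step 17: reduce T->F. Stack=[E + T] ptr=7 lookahead=* remaining=[* id $]
Step 18: shift *. Stack=[E + T *] ptr=8 lookahead=id remaining=[id $]
Step 19: shift id. Stack=[E + T * id] ptr=9 lookahead=$ remaining=[$]
Step 20: reduce F->id. Stack=[E + T * F] ptr=9 lookahead=$ remaining=[$]
Step 21: reduce T->T * F. Stack=[E + T] ptr=9 lookahead=$ remaining=[$]
Step 22: reduce E->E + T. Stack=[E] ptr=9 lookahead=$ remaining=[$]
Step 23: accept. Stack=[E] ptr=9 lookahead=$ remaining=[$]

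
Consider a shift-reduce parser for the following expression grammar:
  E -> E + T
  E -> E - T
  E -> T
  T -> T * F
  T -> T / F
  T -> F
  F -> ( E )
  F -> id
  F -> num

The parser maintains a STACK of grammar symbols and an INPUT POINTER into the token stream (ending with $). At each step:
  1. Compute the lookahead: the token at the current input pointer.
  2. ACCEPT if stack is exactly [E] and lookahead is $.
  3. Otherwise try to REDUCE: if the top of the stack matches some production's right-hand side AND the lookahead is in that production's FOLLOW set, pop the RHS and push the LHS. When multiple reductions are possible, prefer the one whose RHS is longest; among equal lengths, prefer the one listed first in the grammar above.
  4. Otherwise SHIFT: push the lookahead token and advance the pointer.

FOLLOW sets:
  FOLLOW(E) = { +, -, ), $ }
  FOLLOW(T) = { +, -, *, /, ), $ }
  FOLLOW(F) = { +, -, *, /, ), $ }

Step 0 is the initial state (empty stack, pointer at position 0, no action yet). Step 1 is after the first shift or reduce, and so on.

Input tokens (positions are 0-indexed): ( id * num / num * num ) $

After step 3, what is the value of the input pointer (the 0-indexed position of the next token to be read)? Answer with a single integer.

Answer: 2

Derivation:
Step 1: shift (. Stack=[(] ptr=1 lookahead=id remaining=[id * num / num * num ) $]
Step 2: shift id. Stack=[( id] ptr=2 lookahead=* remaining=[* num / num * num ) $]
Step 3: reduce F->id. Stack=[( F] ptr=2 lookahead=* remaining=[* num / num * num ) $]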